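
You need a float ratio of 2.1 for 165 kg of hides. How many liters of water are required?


Water = hide weight x target ratio
Water = 165 x 2.1 = 346.5 L


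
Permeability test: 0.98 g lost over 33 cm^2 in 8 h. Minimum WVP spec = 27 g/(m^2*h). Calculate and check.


WVP = 37.12 g/(m^2*h)
Meets specification: Yes

WVP = 0.98 / (33 x 8) x 10000 = 37.12 g/(m^2*h)
Minimum: 27 g/(m^2*h)
Meets spec: Yes


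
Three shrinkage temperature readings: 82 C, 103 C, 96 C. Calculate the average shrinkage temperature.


Average = (82 + 103 + 96) / 3
Average = 281 / 3 = 93.7 C


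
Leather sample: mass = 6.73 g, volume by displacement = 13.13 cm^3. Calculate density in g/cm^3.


0.513 g/cm^3

Density = mass / volume
Density = 6.73 / 13.13 = 0.513 g/cm^3


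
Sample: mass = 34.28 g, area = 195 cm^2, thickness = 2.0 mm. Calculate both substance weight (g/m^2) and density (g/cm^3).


Substance weight = 1757.9 g/m^2
Density = 0.879 g/cm^3


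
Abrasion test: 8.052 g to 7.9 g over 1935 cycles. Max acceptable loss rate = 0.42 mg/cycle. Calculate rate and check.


Rate = 0.079 mg/cycle
Passes: Yes

Loss = 8.052 - 7.9 = 0.152 g
Rate = 0.152 g / 1935 cycles x 1000 = 0.079 mg/cycle
Max = 0.42 mg/cycle
Passes: Yes


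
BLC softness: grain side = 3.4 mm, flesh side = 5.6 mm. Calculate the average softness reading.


Average = (3.4 + 5.6) / 2
Average = 4.50 mm


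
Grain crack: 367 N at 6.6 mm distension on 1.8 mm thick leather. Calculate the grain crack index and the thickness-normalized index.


Crack index = 367 / 6.6 = 55.6 N/mm
Normalized = 55.6 / 1.8 = 30.9 N/mm per mm


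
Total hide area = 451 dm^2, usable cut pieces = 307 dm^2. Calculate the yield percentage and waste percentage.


Yield = 307 / 451 x 100 = 68.1%
Waste = 451 - 307 = 144 dm^2
Waste% = 100 - 68.1 = 31.9%


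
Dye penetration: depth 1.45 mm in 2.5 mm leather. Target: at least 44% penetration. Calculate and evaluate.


Penetration = 58.0%
Meets target: Yes

Penetration = 1.45 / 2.5 x 100 = 58.0%
Target: 44%
Meets target: Yes


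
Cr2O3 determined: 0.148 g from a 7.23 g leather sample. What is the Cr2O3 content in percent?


Cr2O3% = 0.148 / 7.23 x 100
Cr2O3% = 2.05%


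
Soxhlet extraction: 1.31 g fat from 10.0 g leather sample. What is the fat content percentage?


Fat content = 1.31 / 10.0 x 100
Fat = 13.1%


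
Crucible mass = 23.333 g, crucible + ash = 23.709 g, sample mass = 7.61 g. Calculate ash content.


Ash mass = 0.376 g
Ash content = 4.94%

Ash mass = 23.709 - 23.333 = 0.376 g
Ash% = 0.376 / 7.61 x 100 = 4.94%


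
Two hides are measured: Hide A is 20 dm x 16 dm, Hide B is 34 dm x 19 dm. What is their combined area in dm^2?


Hide A area = 20 x 16 = 320 dm^2
Hide B area = 34 x 19 = 646 dm^2
Total = 320 + 646 = 966 dm^2


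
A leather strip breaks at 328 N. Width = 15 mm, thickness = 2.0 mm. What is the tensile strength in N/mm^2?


10.93 N/mm^2


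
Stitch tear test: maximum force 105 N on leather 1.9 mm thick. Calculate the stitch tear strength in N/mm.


55.3 N/mm


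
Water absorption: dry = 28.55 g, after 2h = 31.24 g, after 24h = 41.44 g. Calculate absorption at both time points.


2h absorption = 9.4%
24h absorption = 45.1%

WA (2h) = (31.24 - 28.55) / 28.55 x 100 = 9.4%
WA (24h) = (41.44 - 28.55) / 28.55 x 100 = 45.1%


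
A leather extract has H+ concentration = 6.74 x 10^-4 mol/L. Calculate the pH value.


pH = 3.17

pH = -log10[H+]
pH = -log10(6.74 x 10^-4) = 3.17


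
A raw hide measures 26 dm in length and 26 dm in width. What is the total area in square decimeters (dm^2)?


676 dm^2

Area = length x width
Area = 26 x 26 = 676 dm^2


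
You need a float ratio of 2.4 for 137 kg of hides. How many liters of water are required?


Water = hide weight x target ratio
Water = 137 x 2.4 = 328.8 L


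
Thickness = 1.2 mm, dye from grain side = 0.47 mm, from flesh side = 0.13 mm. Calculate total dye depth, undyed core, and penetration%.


Total dyed = 0.60 mm
Undyed core = 0.60 mm
Penetration = 50.0%


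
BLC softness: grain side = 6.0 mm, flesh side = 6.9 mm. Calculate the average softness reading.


6.45 mm


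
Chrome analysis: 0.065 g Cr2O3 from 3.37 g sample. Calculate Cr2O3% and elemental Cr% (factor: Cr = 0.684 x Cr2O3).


Cr2O3 = 1.93%
Cr = 1.32%


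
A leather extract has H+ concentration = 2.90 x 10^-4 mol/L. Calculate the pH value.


pH = 3.54

pH = -log10[H+]
pH = -log10(2.90 x 10^-4) = 3.54


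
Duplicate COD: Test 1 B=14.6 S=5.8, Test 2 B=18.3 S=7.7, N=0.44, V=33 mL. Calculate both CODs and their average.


COD1 = (14.6 - 5.8) x 0.44 x 8000 / 33 = 938.7 mg/L
COD2 = (18.3 - 7.7) x 0.44 x 8000 / 33 = 1130.7 mg/L
Average = (938.7 + 1130.7) / 2 = 1034.7 mg/L


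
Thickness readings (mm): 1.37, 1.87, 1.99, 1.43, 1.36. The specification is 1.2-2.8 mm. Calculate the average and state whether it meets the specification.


Average = 1.60 mm
Within specification: Yes


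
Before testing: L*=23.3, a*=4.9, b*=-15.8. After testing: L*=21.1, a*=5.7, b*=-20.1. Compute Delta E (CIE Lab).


Delta E = 4.90


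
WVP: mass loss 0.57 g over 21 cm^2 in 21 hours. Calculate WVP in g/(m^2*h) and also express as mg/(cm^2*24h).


WVP = 12.93 g/(m^2*h)
Daily rate = 31.02 mg/(cm^2*24h)


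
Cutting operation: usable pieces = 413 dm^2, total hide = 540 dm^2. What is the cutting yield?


76.5%


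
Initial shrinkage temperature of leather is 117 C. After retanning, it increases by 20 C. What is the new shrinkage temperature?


New Ts = 117 + 20 = 137 C


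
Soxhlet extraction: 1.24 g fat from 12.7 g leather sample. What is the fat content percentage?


Fat content = 1.24 / 12.7 x 100
Fat = 9.8%


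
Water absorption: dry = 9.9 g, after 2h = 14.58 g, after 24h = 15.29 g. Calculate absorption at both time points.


2h absorption = 47.3%
24h absorption = 54.4%


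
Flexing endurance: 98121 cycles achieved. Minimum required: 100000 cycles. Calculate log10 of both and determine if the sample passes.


Achieved: log10 = 4.99
Required: log10 = 5.00
Passes: No

log10(98121) = 4.99
log10(100000) = 5.00
Passes: No


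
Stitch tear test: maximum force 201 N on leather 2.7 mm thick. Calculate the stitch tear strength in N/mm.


74.4 N/mm

Stitch tear strength = force / thickness
STS = 201 / 2.7 = 74.4 N/mm


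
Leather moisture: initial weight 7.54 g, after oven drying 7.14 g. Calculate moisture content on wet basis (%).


Moisture = 7.54 - 7.14 = 0.40 g
MC = 0.40 / 7.54 x 100 = 5.3%


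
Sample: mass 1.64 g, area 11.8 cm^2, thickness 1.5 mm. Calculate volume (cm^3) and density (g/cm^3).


Volume = 1.770 cm^3
Density = 0.927 g/cm^3

Thickness in cm = 1.5 / 10 = 0.15 cm
Volume = 11.8 x 0.15 = 1.770 cm^3
Density = 1.64 / 1.770 = 0.927 g/cm^3


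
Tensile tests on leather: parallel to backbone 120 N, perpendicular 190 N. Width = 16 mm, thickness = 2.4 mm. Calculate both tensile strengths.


Area = 16 x 2.4 = 38.4 mm^2
TS (parallel) = 120 / 38.4 = 3.13 N/mm^2
TS (perpendicular) = 190 / 38.4 = 4.95 N/mm^2


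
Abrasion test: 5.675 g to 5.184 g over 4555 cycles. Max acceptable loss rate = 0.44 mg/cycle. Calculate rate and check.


Loss = 5.675 - 5.184 = 0.491 g
Rate = 0.491 g / 4555 cycles x 1000 = 0.108 mg/cycle
Max = 0.44 mg/cycle
Passes: Yes


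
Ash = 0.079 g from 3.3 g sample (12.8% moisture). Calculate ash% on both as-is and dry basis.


As-is ash% = 0.079 / 3.3 x 100 = 2.39%
Dry mass = 3.3 x (100 - 12.8) / 100 = 2.8776 g
Dry-basis ash% = 0.079 / 2.8776 x 100 = 2.75%


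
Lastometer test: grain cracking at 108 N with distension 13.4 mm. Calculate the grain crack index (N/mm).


8.1 N/mm


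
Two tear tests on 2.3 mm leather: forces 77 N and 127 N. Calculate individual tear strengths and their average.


Tear 1 = 77 / 2.3 = 33.5 N/mm
Tear 2 = 127 / 2.3 = 55.2 N/mm
Average = (33.5 + 55.2) / 2 = 44.4 N/mm


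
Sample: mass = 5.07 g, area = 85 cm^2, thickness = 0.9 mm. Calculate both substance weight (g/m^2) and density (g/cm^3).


SW = 5.07 / 85 x 10000 = 596.5 g/m^2
Volume = 85 x 0.9 / 10 = 7.65 cm^3
Density = 5.07 / 7.65 = 0.663 g/cm^3


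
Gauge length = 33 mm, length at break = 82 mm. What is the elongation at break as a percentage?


Extension = 82 - 33 = 49 mm
Elongation = 49 / 33 x 100 = 148.5%


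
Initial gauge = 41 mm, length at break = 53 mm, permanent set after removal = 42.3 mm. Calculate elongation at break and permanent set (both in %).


Elongation at break = (53 - 41) / 41 x 100 = 29.3%
Permanent set = (42.3 - 41) / 41 x 100 = 3.2%


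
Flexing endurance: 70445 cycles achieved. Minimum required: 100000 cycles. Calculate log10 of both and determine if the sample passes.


Achieved: log10 = 4.85
Required: log10 = 5.00
Passes: No


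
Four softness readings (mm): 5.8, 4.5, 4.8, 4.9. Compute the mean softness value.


5.00 mm


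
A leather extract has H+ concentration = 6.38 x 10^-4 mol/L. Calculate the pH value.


pH = -log10[H+]
pH = -log10(6.38 x 10^-4) = 3.20


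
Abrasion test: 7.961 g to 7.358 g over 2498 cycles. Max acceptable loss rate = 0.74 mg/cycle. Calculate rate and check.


Rate = 0.241 mg/cycle
Passes: Yes

Loss = 7.961 - 7.358 = 0.603 g
Rate = 0.603 g / 2498 cycles x 1000 = 0.241 mg/cycle
Max = 0.74 mg/cycle
Passes: Yes


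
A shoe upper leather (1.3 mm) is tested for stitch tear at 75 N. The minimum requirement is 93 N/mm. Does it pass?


STS = 57.7 N/mm
Passes: No


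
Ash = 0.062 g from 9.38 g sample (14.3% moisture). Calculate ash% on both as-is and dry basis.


As-is ash% = 0.062 / 9.38 x 100 = 0.66%
Dry mass = 9.38 x (100 - 14.3) / 100 = 8.03866 g
Dry-basis ash% = 0.062 / 8.03866 x 100 = 0.77%


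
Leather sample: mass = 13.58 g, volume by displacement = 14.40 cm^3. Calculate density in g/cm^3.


Density = mass / volume
Density = 13.58 / 14.40 = 0.943 g/cm^3


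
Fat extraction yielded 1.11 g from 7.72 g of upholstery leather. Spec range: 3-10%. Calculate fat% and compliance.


Fat content = 14.4%
Compliant: No


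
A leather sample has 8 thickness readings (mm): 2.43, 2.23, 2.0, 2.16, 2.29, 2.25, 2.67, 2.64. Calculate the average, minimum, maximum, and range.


Sum = 18.67
Average = 18.67 / 8 = 2.33 mm
Minimum = 2.0 mm
Maximum = 2.67 mm
Range = 2.67 - 2.0 = 0.67 mm


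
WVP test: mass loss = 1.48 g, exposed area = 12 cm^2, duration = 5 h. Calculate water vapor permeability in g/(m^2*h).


246.67 g/(m^2*h)


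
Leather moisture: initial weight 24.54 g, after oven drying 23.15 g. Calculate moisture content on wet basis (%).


Moisture = 24.54 - 23.15 = 1.39 g
MC = 1.39 / 24.54 x 100 = 5.7%


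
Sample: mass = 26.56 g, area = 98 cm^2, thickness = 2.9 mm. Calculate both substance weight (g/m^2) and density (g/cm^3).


SW = 26.56 / 98 x 10000 = 2710.2 g/m^2
Volume = 98 x 2.9 / 10 = 28.42 cm^3
Density = 26.56 / 28.42 = 0.935 g/cm^3


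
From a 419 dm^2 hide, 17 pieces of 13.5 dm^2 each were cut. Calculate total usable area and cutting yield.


Usable area = 229.5 dm^2
Yield = 54.8%

Total usable = 17 x 13.5 = 229.5 dm^2
Yield = 229.5 / 419 x 100 = 54.8%


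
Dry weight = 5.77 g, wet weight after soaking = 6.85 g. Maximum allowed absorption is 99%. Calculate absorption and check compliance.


Absorption = 18.7%
Compliant: Yes


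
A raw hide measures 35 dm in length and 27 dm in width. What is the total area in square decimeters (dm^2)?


945 dm^2


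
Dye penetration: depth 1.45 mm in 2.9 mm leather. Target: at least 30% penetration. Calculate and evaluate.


Penetration = 1.45 / 2.9 x 100 = 50.0%
Target: 30%
Meets target: Yes


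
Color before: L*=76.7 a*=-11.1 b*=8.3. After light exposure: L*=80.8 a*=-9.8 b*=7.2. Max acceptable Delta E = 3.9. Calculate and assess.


dL = 4.1, da = 1.3, db = -1.1
dE = sqrt((4.1)^2 + (1.3)^2 + (-1.1)^2) = 4.44
Max = 3.9
Passes: No


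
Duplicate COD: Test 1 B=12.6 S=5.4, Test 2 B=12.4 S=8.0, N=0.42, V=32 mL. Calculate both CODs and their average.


COD1 = (12.6 - 5.4) x 0.42 x 8000 / 32 = 756.0 mg/L
COD2 = (12.4 - 8.0) x 0.42 x 8000 / 32 = 462.0 mg/L
Average = (756.0 + 462.0) / 2 = 609.0 mg/L


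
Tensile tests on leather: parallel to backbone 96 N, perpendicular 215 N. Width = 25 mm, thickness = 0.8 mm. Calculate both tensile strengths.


Parallel = 4.80 N/mm^2
Perpendicular = 10.75 N/mm^2

Area = 25 x 0.8 = 20.0 mm^2
TS (parallel) = 96 / 20.0 = 4.80 N/mm^2
TS (perpendicular) = 215 / 20.0 = 10.75 N/mm^2


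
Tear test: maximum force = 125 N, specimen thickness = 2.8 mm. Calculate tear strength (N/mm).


44.6 N/mm

Tear strength = force / thickness
Tear = 125 / 2.8 = 44.6 N/mm


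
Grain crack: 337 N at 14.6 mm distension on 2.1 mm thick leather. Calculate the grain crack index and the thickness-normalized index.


Crack index = 337 / 14.6 = 23.1 N/mm
Normalized = 23.1 / 2.1 = 11.0 N/mm per mm


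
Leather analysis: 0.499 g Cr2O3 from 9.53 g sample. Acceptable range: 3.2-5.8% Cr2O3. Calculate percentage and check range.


Cr2O3% = 0.499 / 9.53 x 100 = 5.24%
Acceptable range: 3.2 to 5.8%
Within range: Yes


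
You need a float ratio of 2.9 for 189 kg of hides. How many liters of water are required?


Water = hide weight x target ratio
Water = 189 x 2.9 = 548.1 L


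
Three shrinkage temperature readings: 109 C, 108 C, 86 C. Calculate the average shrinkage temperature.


Average = (109 + 108 + 86) / 3
Average = 303 / 3 = 101.0 C


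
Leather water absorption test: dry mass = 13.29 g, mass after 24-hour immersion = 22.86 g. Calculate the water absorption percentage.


72.0%

Water absorbed = 22.86 - 13.29 = 9.57 g
WA% = 9.57 / 13.29 x 100 = 72.0%


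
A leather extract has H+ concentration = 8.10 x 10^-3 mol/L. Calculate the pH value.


pH = -log10[H+]
pH = -log10(8.10 x 10^-3) = 2.09


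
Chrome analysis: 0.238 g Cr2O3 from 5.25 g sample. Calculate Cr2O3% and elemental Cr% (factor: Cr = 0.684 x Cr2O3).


Cr2O3% = 0.238 / 5.25 x 100 = 4.53%
Cr% = 4.53 x 0.684 = 3.10%


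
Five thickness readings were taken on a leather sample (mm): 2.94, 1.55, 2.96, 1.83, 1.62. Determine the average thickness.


Sum = 2.94 + 1.55 + 2.96 + 1.83 + 1.62 = 10.90
Average = 10.90 / 5 = 2.18 mm


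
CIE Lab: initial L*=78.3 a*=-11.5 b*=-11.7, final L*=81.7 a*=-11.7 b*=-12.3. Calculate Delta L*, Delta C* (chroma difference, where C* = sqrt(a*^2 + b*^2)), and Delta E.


Delta L* = 3.4
Delta C* = 0.57
Delta E = 3.46

Delta L* = 81.7 - 78.3 = 3.4
C1* = sqrt((-11.5)^2 + (-11.7)^2) = 16.405
C2* = sqrt((-11.7)^2 + (-12.3)^2) = 16.976
Delta C* = 16.976 - 16.405 = 0.57
Delta E = sqrt((3.4)^2 + (-0.2)^2 + (-0.6)^2) = 3.46


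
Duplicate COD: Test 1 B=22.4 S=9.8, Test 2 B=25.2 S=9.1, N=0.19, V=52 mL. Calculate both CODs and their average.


COD1 = 368.3 mg/L
COD2 = 470.6 mg/L
Average = 419.5 mg/L

COD1 = (22.4 - 9.8) x 0.19 x 8000 / 52 = 368.3 mg/L
COD2 = (25.2 - 9.1) x 0.19 x 8000 / 52 = 470.6 mg/L
Average = (368.3 + 470.6) / 2 = 419.5 mg/L


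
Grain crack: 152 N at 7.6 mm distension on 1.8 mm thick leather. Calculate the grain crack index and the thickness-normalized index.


Crack index = 20.0 N/mm
Normalized index = 11.1 N/mm per mm

Crack index = 152 / 7.6 = 20.0 N/mm
Normalized = 20.0 / 1.8 = 11.1 N/mm per mm


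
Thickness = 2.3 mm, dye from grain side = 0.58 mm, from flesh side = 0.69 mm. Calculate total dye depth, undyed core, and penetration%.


Total dyed = 1.27 mm
Undyed core = 1.03 mm
Penetration = 55.2%

Total dyed = 0.58 + 0.69 = 1.27 mm
Undyed core = 2.3 - 1.27 = 1.03 mm
Penetration = 1.27 / 2.3 x 100 = 55.2%


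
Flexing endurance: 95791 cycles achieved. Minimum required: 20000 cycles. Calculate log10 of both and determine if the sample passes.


log10(95791) = 4.98
log10(20000) = 4.30
Passes: Yes


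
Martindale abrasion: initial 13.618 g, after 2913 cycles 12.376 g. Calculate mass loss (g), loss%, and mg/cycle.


Loss = 13.618 - 12.376 = 1.242 g
Loss% = 1.242 / 13.618 x 100 = 9.12%
Rate = 1.242 / 2913 x 1000 = 0.426 mg/cycle


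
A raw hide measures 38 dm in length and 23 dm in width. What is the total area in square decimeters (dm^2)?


Area = length x width
Area = 38 x 23 = 874 dm^2


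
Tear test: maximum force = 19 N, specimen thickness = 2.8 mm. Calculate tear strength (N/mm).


Tear strength = force / thickness
Tear = 19 / 2.8 = 6.8 N/mm


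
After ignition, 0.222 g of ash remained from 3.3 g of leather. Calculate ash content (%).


6.73%

Ash% = 0.222 / 3.3 x 100
Ash% = 6.73%


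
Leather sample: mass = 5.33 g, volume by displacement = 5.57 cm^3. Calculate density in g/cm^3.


Density = mass / volume
Density = 5.33 / 5.57 = 0.957 g/cm^3


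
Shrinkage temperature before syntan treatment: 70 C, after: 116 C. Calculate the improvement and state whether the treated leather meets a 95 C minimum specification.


Improvement = 116 - 70 = 46 C
Spec check: 116 C >= 95 C? Yes


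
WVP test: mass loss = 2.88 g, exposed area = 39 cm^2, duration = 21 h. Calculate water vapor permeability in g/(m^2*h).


35.16 g/(m^2*h)


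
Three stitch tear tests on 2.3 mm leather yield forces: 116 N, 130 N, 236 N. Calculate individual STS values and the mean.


STS1 = 116 / 2.3 = 50.4 N/mm
STS2 = 130 / 2.3 = 56.5 N/mm
STS3 = 236 / 2.3 = 102.6 N/mm
Mean = (50.4 + 56.5 + 102.6) / 3 = 69.8 N/mm


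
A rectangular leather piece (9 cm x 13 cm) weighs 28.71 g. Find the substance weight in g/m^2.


2453.8 g/m^2

Area = 9 x 13 = 117 cm^2
SW = 28.71 / 117 x 10000 = 2453.8 g/m^2


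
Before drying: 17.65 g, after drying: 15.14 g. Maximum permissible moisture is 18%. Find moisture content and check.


MC = (17.65 - 15.14) / 17.65 x 100 = 14.2%
Maximum: 18%
Acceptable: Yes


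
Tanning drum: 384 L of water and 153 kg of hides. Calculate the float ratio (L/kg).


Float ratio = water / hide weight
Ratio = 384 / 153 = 2.5


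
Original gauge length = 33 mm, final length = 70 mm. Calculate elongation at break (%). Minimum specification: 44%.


Extension = 70 - 33 = 37 mm
Elongation = 37 / 33 x 100 = 112.1%
Minimum required: 44%
Meets specification: Yes


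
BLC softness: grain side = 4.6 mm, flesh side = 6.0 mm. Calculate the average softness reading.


5.30 mm

Average = (4.6 + 6.0) / 2
Average = 5.30 mm


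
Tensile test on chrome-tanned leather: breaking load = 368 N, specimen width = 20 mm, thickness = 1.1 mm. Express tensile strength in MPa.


16.73 MPa

Cross-section = 20 x 1.1 = 22.0 mm^2
TS = 368 / 22.0 = 16.73 MPa
(1 N/mm^2 = 1 MPa)


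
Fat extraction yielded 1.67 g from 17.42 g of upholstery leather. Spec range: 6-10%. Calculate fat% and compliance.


Fat content = 9.6%
Compliant: Yes

Fat% = 1.67 / 17.42 x 100 = 9.6%
Spec range: 6-10%
Compliant: Yes


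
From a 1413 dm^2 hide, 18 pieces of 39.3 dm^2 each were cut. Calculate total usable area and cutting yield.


Total usable = 18 x 39.3 = 707.4 dm^2
Yield = 707.4 / 1413 x 100 = 50.1%


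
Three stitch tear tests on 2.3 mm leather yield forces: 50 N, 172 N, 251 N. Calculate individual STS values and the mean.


STS1 = 50 / 2.3 = 21.7 N/mm
STS2 = 172 / 2.3 = 74.8 N/mm
STS3 = 251 / 2.3 = 109.1 N/mm
Mean = (21.7 + 74.8 + 109.1) / 3 = 68.5 N/mm


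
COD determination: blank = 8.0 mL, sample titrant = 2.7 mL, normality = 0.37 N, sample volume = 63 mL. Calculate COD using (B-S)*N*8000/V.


249.0 mg/L

COD = (8.0 - 2.7) x 0.37 x 8000 / 63
COD = 5.3 x 0.37 x 8000 / 63
COD = 249.0 mg/L


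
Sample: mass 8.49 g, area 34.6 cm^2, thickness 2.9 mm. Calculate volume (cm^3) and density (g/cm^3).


Thickness in cm = 2.9 / 10 = 0.29 cm
Volume = 34.6 x 0.29 = 10.034 cm^3
Density = 8.49 / 10.034 = 0.846 g/cm^3


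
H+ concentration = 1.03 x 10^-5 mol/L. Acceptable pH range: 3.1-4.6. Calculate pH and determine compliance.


pH = -log10(1.03 x 10^-5) = 4.99
Range: 3.1 to 4.6
Compliant: No


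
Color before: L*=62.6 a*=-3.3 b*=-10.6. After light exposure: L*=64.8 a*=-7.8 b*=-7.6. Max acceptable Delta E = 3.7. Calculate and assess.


dL = 2.2, da = -4.5, db = 3.0
dE = sqrt((2.2)^2 + (-4.5)^2 + (3.0)^2) = 5.84
Max = 3.7
Passes: No


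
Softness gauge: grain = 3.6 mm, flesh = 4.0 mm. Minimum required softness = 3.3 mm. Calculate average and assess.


Average = (3.6 + 4.0) / 2 = 3.80 mm
Minimum = 3.3 mm
Meets requirement: Yes


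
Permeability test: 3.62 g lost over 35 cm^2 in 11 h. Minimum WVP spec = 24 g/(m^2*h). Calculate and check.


WVP = 94.03 g/(m^2*h)
Meets specification: Yes


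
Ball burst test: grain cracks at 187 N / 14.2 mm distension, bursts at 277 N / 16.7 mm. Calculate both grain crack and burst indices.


Crack index = 187 / 14.2 = 13.2 N/mm
Burst index = 277 / 16.7 = 16.6 N/mm


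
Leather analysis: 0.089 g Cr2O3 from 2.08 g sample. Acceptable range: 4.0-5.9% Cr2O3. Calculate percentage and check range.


Cr2O3% = 0.089 / 2.08 x 100 = 4.28%
Acceptable range: 4.0 to 5.9%
Within range: Yes


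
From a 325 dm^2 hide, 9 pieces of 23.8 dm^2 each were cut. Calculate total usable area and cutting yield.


Total usable = 9 x 23.8 = 214.2 dm^2
Yield = 214.2 / 325 x 100 = 65.9%


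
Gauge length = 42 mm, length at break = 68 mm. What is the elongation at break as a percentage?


61.9%


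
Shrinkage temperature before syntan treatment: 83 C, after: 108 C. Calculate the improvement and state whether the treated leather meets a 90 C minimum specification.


Improvement = 25 C
Meets 90 C spec: Yes

Improvement = 108 - 83 = 25 C
Spec check: 108 C >= 90 C? Yes


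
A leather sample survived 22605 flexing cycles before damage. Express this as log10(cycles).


log10(22605) = 4.35


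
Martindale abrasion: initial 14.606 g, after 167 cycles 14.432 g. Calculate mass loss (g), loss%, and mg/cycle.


Loss = 14.606 - 14.432 = 0.174 g
Loss% = 0.174 / 14.606 x 100 = 1.19%
Rate = 0.174 / 167 x 1000 = 1.042 mg/cycle


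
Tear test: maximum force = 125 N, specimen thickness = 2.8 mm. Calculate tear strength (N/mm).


44.6 N/mm

Tear strength = force / thickness
Tear = 125 / 2.8 = 44.6 N/mm


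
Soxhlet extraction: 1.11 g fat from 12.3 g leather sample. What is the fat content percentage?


9.0%


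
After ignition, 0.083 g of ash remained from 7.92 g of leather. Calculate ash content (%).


1.05%


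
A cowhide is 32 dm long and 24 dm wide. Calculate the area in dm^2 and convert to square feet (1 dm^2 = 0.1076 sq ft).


768 dm^2
82.64 sq ft

Area = 32 x 24 = 768 dm^2
Conversion: 768 x 0.1076 = 82.64 sq ft


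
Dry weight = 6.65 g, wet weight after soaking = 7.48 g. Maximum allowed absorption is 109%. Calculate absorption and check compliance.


Absorption = 12.5%
Compliant: Yes


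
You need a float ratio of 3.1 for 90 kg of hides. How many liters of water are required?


Water = hide weight x target ratio
Water = 90 x 3.1 = 279.0 L


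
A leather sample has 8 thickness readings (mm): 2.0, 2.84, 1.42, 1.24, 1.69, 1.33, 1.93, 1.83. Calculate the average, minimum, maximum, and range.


Sum = 14.28
Average = 14.28 / 8 = 1.79 mm
Minimum = 1.24 mm
Maximum = 2.84 mm
Range = 2.84 - 1.24 = 1.60 mm


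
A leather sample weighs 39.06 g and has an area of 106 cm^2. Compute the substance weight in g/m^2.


3684.9 g/m^2


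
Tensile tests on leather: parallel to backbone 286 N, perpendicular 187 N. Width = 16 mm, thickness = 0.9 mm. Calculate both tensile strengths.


Parallel = 19.86 N/mm^2
Perpendicular = 12.99 N/mm^2

Area = 16 x 0.9 = 14.4 mm^2
TS (parallel) = 286 / 14.4 = 19.86 N/mm^2
TS (perpendicular) = 187 / 14.4 = 12.99 N/mm^2


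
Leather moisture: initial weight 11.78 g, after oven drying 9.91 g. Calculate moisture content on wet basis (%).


Moisture = 11.78 - 9.91 = 1.87 g
MC = 1.87 / 11.78 x 100 = 15.9%


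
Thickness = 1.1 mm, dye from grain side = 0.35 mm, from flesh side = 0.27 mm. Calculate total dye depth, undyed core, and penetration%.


Total dyed = 0.62 mm
Undyed core = 0.48 mm
Penetration = 56.4%


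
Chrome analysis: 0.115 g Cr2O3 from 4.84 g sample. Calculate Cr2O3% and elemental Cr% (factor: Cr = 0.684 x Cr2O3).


Cr2O3 = 2.38%
Cr = 1.63%

Cr2O3% = 0.115 / 4.84 x 100 = 2.38%
Cr% = 2.38 x 0.684 = 1.63%


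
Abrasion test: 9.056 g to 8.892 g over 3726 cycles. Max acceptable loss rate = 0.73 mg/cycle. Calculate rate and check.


Rate = 0.044 mg/cycle
Passes: Yes


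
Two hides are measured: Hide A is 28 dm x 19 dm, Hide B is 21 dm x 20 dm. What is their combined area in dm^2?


Hide A area = 28 x 19 = 532 dm^2
Hide B area = 21 x 20 = 420 dm^2
Total = 532 + 420 = 952 dm^2


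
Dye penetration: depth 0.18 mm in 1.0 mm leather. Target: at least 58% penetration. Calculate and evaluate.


Penetration = 18.0%
Meets target: No

Penetration = 0.18 / 1.0 x 100 = 18.0%
Target: 58%
Meets target: No


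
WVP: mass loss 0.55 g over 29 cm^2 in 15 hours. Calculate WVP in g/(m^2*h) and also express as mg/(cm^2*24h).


WVP = 12.64 g/(m^2*h)
Daily rate = 30.34 mg/(cm^2*24h)

WVP = 0.55 / (29 x 15) x 10000 = 12.64 g/(m^2*h)
Mass loss in mg = 0.55 x 1000 = 550 mg
Per cm^2 per 24h in mg: 550 x 24 / (29 x 15) = 13200 / 435 = 30.34 mg/(cm^2*24h)


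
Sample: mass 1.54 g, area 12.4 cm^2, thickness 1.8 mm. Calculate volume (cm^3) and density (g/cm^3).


Thickness in cm = 1.8 / 10 = 0.18 cm
Volume = 12.4 x 0.18 = 2.232 cm^3
Density = 1.54 / 2.232 = 0.690 g/cm^3


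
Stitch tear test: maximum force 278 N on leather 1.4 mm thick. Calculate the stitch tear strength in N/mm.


198.6 N/mm

Stitch tear strength = force / thickness
STS = 278 / 1.4 = 198.6 N/mm


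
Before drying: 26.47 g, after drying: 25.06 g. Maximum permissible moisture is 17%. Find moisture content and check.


MC = (26.47 - 25.06) / 26.47 x 100 = 5.3%
Maximum: 17%
Acceptable: Yes


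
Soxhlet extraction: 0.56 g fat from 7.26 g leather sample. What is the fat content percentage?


7.7%


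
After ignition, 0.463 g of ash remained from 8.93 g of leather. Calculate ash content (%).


Ash% = 0.463 / 8.93 x 100
Ash% = 5.18%


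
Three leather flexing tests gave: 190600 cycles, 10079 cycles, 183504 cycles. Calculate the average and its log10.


Average = (190600 + 10079 + 183504) / 3 = 128061 cycles
log10(128061) = 5.11


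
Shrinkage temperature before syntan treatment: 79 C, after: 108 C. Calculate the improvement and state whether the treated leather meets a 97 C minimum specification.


Improvement = 29 C
Meets 97 C spec: Yes

Improvement = 108 - 79 = 29 C
Spec check: 108 C >= 97 C? Yes


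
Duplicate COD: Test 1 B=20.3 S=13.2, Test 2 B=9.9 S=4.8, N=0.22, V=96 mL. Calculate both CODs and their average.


COD1 = (20.3 - 13.2) x 0.22 x 8000 / 96 = 130.2 mg/L
COD2 = (9.9 - 4.8) x 0.22 x 8000 / 96 = 93.5 mg/L
Average = (130.2 + 93.5) / 2 = 111.9 mg/L


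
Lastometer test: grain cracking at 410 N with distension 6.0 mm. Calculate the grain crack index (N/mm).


68.3 N/mm


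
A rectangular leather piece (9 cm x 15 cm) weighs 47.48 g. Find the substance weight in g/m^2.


Area = 9 x 15 = 135 cm^2
SW = 47.48 / 135 x 10000 = 3517.0 g/m^2


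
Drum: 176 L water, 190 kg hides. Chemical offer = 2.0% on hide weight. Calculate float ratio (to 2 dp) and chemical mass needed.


Float ratio = 176 / 190 = 0.93
Chemical = 190 x 2.0 / 100 = 3.8 kg


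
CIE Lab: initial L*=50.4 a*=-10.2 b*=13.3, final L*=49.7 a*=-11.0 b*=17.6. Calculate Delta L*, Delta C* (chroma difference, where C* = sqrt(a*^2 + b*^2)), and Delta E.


Delta L* = -0.7
Delta C* = 3.99
Delta E = 4.43

Delta L* = 49.7 - 50.4 = -0.7
C1* = sqrt((-10.2)^2 + (13.3)^2) = 16.761
C2* = sqrt((-11.0)^2 + (17.6)^2) = 20.755
Delta C* = 20.755 - 16.761 = 3.99
Delta E = sqrt((-0.7)^2 + (-0.8)^2 + (4.3)^2) = 4.43


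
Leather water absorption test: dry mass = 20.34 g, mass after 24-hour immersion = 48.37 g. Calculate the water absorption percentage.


Water absorbed = 48.37 - 20.34 = 28.03 g
WA% = 28.03 / 20.34 x 100 = 137.8%


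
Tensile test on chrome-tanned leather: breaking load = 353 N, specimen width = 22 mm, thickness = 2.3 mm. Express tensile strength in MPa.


6.98 MPa

Cross-section = 22 x 2.3 = 50.6 mm^2
TS = 353 / 50.6 = 6.98 MPa
(1 N/mm^2 = 1 MPa)


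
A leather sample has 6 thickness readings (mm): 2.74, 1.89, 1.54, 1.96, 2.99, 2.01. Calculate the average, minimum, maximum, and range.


Sum = 13.13
Average = 13.13 / 6 = 2.19 mm
Minimum = 1.54 mm
Maximum = 2.99 mm
Range = 2.99 - 1.54 = 1.45 mm


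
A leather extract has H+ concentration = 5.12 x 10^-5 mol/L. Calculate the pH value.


pH = 4.29

pH = -log10[H+]
pH = -log10(5.12 x 10^-5) = 4.29


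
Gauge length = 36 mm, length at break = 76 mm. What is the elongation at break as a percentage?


Extension = 76 - 36 = 40 mm
Elongation = 40 / 36 x 100 = 111.1%


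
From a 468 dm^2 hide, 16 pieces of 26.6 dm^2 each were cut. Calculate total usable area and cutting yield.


Usable area = 425.6 dm^2
Yield = 90.9%


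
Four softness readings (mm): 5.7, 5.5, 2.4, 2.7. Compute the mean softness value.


Sum = 5.7 + 5.5 + 2.4 + 2.7
Mean = 16.3 / 4 = 4.08 mm


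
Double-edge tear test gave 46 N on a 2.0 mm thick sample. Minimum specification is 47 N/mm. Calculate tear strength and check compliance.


Tear strength = 46 / 2.0 = 23.0 N/mm
Required minimum = 47 N/mm
Compliant: No


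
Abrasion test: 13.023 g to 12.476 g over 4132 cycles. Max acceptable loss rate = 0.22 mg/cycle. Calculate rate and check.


Rate = 0.132 mg/cycle
Passes: Yes

Loss = 13.023 - 12.476 = 0.547 g
Rate = 0.547 g / 4132 cycles x 1000 = 0.132 mg/cycle
Max = 0.22 mg/cycle
Passes: Yes


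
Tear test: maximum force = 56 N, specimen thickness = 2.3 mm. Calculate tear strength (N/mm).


24.3 N/mm


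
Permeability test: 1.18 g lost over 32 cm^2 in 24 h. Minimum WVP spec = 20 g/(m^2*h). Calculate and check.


WVP = 15.36 g/(m^2*h)
Meets specification: No


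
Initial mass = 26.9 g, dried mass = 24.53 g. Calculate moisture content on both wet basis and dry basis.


Wet basis = 8.8%
Dry basis = 9.7%

Moisture lost = 26.9 - 24.53 = 2.37 g
Wet basis MC = 2.37 / 26.9 x 100 = 8.8%
Dry basis MC = 2.37 / 24.53 x 100 = 9.7%


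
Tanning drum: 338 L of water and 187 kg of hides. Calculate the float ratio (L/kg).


1.8

Float ratio = water / hide weight
Ratio = 338 / 187 = 1.8


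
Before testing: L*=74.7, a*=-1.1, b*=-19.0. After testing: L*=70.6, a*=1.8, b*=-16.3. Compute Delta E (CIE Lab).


Delta E = 5.70


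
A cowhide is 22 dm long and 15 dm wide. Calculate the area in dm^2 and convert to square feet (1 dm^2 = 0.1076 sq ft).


330 dm^2
35.51 sq ft

Area = 22 x 15 = 330 dm^2
Conversion: 330 x 0.1076 = 35.51 sq ft


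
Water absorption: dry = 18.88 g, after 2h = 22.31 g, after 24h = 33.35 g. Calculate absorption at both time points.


2h absorption = 18.2%
24h absorption = 76.6%

WA (2h) = (22.31 - 18.88) / 18.88 x 100 = 18.2%
WA (24h) = (33.35 - 18.88) / 18.88 x 100 = 76.6%


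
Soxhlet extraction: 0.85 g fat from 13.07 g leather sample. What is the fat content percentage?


Fat content = 0.85 / 13.07 x 100
Fat = 6.5%


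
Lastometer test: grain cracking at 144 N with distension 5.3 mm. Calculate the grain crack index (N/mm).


Grain crack index = force / distension
Index = 144 / 5.3 = 27.2 N/mm


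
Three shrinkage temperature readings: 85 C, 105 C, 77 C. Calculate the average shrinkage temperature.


89.0 C


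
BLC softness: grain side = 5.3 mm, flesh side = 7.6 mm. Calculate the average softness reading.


6.45 mm

Average = (5.3 + 7.6) / 2
Average = 6.45 mm


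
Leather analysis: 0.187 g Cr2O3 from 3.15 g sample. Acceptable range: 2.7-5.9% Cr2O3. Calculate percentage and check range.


Cr2O3% = 0.187 / 3.15 x 100 = 5.94%
Acceptable range: 2.7 to 5.9%
Within range: No


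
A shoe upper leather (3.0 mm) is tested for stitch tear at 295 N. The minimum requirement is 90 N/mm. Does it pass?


STS = 98.3 N/mm
Passes: Yes


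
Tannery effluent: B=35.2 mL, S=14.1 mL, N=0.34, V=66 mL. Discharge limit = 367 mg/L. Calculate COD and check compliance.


COD = 869.6 mg/L
Compliant: No

COD = (35.2 - 14.1) x 0.34 x 8000 / 66 = 869.6 mg/L
Limit: 367 mg/L
Compliant: No


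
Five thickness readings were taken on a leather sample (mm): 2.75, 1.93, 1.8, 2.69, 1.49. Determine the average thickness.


Sum = 2.75 + 1.93 + 1.8 + 2.69 + 1.49 = 10.66
Average = 10.66 / 5 = 2.13 mm


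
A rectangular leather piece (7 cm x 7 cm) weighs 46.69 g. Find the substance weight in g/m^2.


9528.6 g/m^2


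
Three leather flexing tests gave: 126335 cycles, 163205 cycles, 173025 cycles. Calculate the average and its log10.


Average = (126335 + 163205 + 173025) / 3 = 154188 cycles
log10(154188) = 5.19


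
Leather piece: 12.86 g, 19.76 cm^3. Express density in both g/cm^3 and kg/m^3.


0.651 g/cm^3
651 kg/m^3


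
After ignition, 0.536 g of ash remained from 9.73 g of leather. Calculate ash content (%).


Ash% = 0.536 / 9.73 x 100
Ash% = 5.51%


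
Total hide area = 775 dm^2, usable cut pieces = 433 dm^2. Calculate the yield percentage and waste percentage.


Yield = 55.9%
Waste = 44.1%

Yield = 433 / 775 x 100 = 55.9%
Waste = 775 - 433 = 342 dm^2
Waste% = 100 - 55.9 = 44.1%


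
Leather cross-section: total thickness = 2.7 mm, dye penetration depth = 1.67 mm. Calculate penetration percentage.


Penetration% = 1.67 / 2.7 x 100
Penetration = 61.9%


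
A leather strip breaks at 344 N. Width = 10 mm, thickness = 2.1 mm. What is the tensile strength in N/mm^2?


16.38 N/mm^2

Cross-sectional area = 10 x 2.1 = 21.0 mm^2
Tensile strength = 344 / 21.0 = 16.38 N/mm^2


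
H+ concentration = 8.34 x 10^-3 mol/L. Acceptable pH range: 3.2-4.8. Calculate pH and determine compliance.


pH = -log10(8.34 x 10^-3) = 2.08
Range: 3.2 to 4.8
Compliant: No


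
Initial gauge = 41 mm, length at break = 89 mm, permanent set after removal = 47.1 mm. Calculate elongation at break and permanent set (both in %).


Elongation at break = (89 - 41) / 41 x 100 = 117.1%
Permanent set = (47.1 - 41) / 41 x 100 = 14.9%


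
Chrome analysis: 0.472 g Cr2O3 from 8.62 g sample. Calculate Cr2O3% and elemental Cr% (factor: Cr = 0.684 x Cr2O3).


Cr2O3 = 5.48%
Cr = 3.75%


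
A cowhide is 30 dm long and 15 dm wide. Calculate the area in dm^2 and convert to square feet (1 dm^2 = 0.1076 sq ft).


450 dm^2
48.42 sq ft

Area = 30 x 15 = 450 dm^2
Conversion: 450 x 0.1076 = 48.42 sq ft


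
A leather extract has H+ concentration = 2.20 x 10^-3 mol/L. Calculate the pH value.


pH = 2.66

pH = -log10[H+]
pH = -log10(2.20 x 10^-3) = 2.66


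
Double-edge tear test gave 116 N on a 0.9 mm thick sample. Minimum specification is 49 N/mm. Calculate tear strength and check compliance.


Tear strength = 128.9 N/mm
Compliant: Yes

Tear strength = 116 / 0.9 = 128.9 N/mm
Required minimum = 49 N/mm
Compliant: Yes


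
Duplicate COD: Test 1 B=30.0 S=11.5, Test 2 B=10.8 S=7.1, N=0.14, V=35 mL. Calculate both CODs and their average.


COD1 = 592.0 mg/L
COD2 = 118.4 mg/L
Average = 355.2 mg/L

COD1 = (30.0 - 11.5) x 0.14 x 8000 / 35 = 592.0 mg/L
COD2 = (10.8 - 7.1) x 0.14 x 8000 / 35 = 118.4 mg/L
Average = (592.0 + 118.4) / 2 = 355.2 mg/L


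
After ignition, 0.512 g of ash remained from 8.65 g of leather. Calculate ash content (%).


Ash% = 0.512 / 8.65 x 100
Ash% = 5.92%


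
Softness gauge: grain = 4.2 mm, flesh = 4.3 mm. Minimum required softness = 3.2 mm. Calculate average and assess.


Average = (4.2 + 4.3) / 2 = 4.25 mm
Minimum = 3.2 mm
Meets requirement: Yes


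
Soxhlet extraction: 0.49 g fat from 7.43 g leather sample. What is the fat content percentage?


Fat content = 0.49 / 7.43 x 100
Fat = 6.6%


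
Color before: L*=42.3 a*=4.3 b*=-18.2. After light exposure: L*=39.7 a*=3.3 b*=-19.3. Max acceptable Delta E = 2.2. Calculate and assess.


dL = -2.6, da = -1.0, db = -1.1
dE = sqrt((-2.6)^2 + (-1.0)^2 + (-1.1)^2) = 2.99
Max = 2.2
Passes: No


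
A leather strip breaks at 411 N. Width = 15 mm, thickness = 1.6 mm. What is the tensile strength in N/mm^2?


17.13 N/mm^2


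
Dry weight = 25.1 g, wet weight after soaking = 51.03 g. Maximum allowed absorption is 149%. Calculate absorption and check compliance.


Absorption = 103.3%
Compliant: Yes


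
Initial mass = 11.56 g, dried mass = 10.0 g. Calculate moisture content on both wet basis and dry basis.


Moisture lost = 11.56 - 10.0 = 1.56 g
Wet basis MC = 1.56 / 11.56 x 100 = 13.5%
Dry basis MC = 1.56 / 10.0 x 100 = 15.6%


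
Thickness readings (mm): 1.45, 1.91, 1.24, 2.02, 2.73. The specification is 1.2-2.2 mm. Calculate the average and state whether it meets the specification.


Sum = 9.35
Average = 9.35 / 5 = 1.87 mm
Specification range: 1.2 to 2.2 mm
Within spec: Yes


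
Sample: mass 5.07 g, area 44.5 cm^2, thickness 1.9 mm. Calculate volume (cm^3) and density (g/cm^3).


Thickness in cm = 1.9 / 10 = 0.19 cm
Volume = 44.5 x 0.19 = 8.455 cm^3
Density = 5.07 / 8.455 = 0.600 g/cm^3


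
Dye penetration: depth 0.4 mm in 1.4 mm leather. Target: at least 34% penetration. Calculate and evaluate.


Penetration = 0.4 / 1.4 x 100 = 28.6%
Target: 34%
Meets target: No


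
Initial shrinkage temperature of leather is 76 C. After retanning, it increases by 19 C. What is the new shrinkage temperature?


95 C

New Ts = 76 + 19 = 95 C


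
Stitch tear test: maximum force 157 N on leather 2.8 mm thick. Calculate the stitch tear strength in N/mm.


Stitch tear strength = force / thickness
STS = 157 / 2.8 = 56.1 N/mm


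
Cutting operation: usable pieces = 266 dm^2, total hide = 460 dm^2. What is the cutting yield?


Yield = usable / total x 100
Yield = 266 / 460 x 100 = 57.8%


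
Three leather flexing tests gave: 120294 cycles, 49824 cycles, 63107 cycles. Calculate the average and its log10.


Average = 77742 cycles
log10 = 4.89


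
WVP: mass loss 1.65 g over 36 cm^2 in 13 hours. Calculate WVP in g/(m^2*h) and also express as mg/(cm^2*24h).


WVP = 1.65 / (36 x 13) x 10000 = 35.26 g/(m^2*h)
Mass loss in mg = 1.65 x 1000 = 1650 mg
Per cm^2 per 24h in mg: 1650 x 24 / (36 x 13) = 39600 / 468 = 84.62 mg/(cm^2*24h)


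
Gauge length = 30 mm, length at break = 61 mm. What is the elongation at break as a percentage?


103.3%


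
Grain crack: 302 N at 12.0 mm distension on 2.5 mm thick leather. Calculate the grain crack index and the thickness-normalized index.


Crack index = 302 / 12.0 = 25.2 N/mm
Normalized = 25.2 / 2.5 = 10.1 N/mm per mm


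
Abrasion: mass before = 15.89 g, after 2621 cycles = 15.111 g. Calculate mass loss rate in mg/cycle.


0.297 mg/cycle


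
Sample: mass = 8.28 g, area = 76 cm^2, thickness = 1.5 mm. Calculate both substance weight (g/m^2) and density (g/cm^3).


Substance weight = 1089.5 g/m^2
Density = 0.726 g/cm^3

SW = 8.28 / 76 x 10000 = 1089.5 g/m^2
Volume = 76 x 1.5 / 10 = 11.40 cm^3
Density = 8.28 / 11.40 = 0.726 g/cm^3


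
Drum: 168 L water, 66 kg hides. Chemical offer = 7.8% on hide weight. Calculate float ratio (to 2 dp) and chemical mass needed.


Float ratio = 2.55
Chemical needed = 5.148 kg

Float ratio = 168 / 66 = 2.55
Chemical = 66 x 7.8 / 100 = 5.148 kg


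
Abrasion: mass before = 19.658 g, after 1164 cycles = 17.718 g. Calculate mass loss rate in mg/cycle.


Mass loss = 19.658 - 17.718 = 1.940 g
Rate = 1.940 / 1164 x 1000 = 1.667 mg/cycle


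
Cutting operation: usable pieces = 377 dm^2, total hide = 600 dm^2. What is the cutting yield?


62.8%

Yield = usable / total x 100
Yield = 377 / 600 x 100 = 62.8%
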